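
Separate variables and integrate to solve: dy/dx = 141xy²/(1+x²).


Separate: dy/y² = 141x/(1+x²) dx.
Integrate LHS: ∫ dy/y² = -1/y.
Integrate RHS via u = 1+x²: (141/2)ln(1+x²) + C.
Result: -1/y = (141/2)ln(1+x²) + C.


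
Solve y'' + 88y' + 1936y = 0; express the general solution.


Characteristic equation: r² + 88r + 1936 = 0, i.e. (r + 44)² = 0.
Repeated root r = -44; include an x factor for the second linearly independent solution.
General solution: y = (C₁ + C₂x)e^(-44x).


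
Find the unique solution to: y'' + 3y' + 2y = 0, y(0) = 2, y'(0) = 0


Characteristic roots of r² + 3r + 2 = 0 are -1, -2.
General solution y = c₁ e^(-x) + c₂ e^(-2x).
Apply y(0) = 2: c₁ + c₂ = 2. Apply y'(0) = 0: -1 c₁ - 2 c₂ = 0.
Solve: c₁ = 4, c₂ = -2.
Particular solution: y = 4e^(-x) - 2e^(-2x).


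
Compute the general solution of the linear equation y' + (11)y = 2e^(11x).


P(x) = 11 ⇒ μ = e^(11x).
(μ y)' = 2e^(22x) ⇒ μ y = (2/22)e^(22x) + C.
Divide by μ: y = (1/11)e^(11x) + Ce^(-11x).


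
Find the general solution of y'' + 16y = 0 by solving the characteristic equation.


Characteristic equation: r² + 16 = 0.
Discriminant is negative; roots r = 0 ± 4i (complex conjugate pair).
General solution uses e^(α x)(C₁ cos(β x) + C₂ sin(β x)): y = C₁cos(4x) + C₂sin(4x).


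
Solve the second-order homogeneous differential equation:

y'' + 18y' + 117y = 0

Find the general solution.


Characteristic equation: r² + 18r + 117 = 0.
Discriminant is negative; roots r = -9 ± 6i (complex conjugate pair).
General solution uses e^(α x)(C₁ cos(β x) + C₂ sin(β x)): y = e^(-9x)(C₁cos(6x) + C₂sin(6x)).


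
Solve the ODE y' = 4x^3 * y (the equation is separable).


Separate variables: dy/y = 4x^3 dx.
Integrate: ln|y| = x^4 + C₀.
Exponentiate: y = Ce^(x^4).


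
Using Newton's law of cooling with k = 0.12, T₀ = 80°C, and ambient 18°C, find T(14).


Newton's law: dT/dt = -k(T - T_a) has solution T(t) = T_a + (T₀ - T_a)e^(-kt).
Plug in T_a = 18, T₀ = 80, k = 0.12, t = 14: T(14) = 18 + (62)e^(-1.68) ≈ 29.6°C.


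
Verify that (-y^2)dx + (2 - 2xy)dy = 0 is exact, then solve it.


Check exactness: ∂M/∂y = -2y and ∂N/∂x = -2y; equal, so the equation is exact.
Integrate M with respect to x (treating y as constant): ∫M dx = -xy^2 + h(y).
Differentiate w.r.t. y and set equal to N: the x-dependent terms already match, leaving h'(y) = 2. Integrate: h(y) = 2y.
So F(x,y) = 2y - xy^2.
General solution: 2y - xy^2 = C.


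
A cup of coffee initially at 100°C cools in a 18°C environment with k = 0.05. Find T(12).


Newton's law: dT/dt = -k(T - T_a) has solution T(t) = T_a + (T₀ - T_a)e^(-kt).
Plug in T_a = 18, T₀ = 100, k = 0.05, t = 12: T(12) = 18 + (82)e^(-0.60) ≈ 63.0°C.


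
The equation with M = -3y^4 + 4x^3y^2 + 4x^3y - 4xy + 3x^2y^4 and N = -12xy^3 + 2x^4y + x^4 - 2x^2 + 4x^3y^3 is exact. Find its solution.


Check exactness: ∂M/∂y = -12y^3 + 8x^3y + 4x^3 - 4x + 12x^2y^3 and ∂N/∂x = -12y^3 + 8x^3y + 4x^3 - 4x + 12x^2y^3; equal, so the equation is exact.
Integrate M with respect to x (treating y as constant): ∫M dx = -3xy^4 + x^4y^2 + x^4y - 2x^2y + x^3y^4 + h(y).
Differentiate w.r.t. y and set equal to N: all terms match, so h'(y) = 0 and h is a constant absorbed into C.
General solution: -3xy^4 + x^4y^2 + x^4y - 2x^2y + x^3y^4 = C.


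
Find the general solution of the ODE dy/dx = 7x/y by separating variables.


Separate variables: y dy = 7x dx.
Integrate both sides: y²/2 = (7/2)x^2 + C₀.
Multiply by 2: y² = 7x^2 + C.


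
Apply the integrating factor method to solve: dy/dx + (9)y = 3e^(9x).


P(x) = 9 ⇒ μ = e^(9x).
(μ y)' = 3e^(18x) ⇒ μ y = (3/18)e^(18x) + C.
Divide by μ: y = (1/6)e^(9x) + Ce^(-9x).


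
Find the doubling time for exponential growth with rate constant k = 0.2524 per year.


Exponential growth: P(t) = P₀ e^(0.2524t). Set P(t)/P₀ = 2: e^(0.2524t) = 2.
Solve: t = ln(2)/0.2524 ≈ 2.75 years.


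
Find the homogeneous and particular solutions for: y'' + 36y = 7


Homogeneous part: r² + 36 = 0 ⇒ r = ±6i, so y_h = C₁cos(6x) + C₂sin(6x).
Try constant y_p = A; plug in: 36A = 7 ⇒ A = 7/36.
General solution: y = C₁cos(6x) + C₂sin(6x) + 7/36.


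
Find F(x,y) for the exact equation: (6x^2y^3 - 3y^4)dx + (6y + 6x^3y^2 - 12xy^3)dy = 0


Check exactness: ∂M/∂y = 18x^2y^2 - 12y^3 and ∂N/∂x = 18x^2y^2 - 12y^3; equal, so the equation is exact.
Integrate M with respect to x (treating y as constant): ∫M dx = 2x^3y^3 - 3xy^4 + h(y).
Differentiate w.r.t. y and set equal to N: the x-dependent terms already match, leaving h'(y) = 6y. Integrate: h(y) = 3y^2.
So F(x,y) = 3y^2 + 2x^3y^3 - 3xy^4.
General solution: 3y^2 + 2x^3y^3 - 3xy^4 = C.


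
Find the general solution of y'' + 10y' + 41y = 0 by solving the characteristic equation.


Characteristic equation: r² + 10r + 41 = 0.
Discriminant is negative; roots r = -5 ± 4i (complex conjugate pair).
General solution uses e^(α x)(C₁ cos(β x) + C₂ sin(β x)): y = e^(-5x)(C₁cos(4x) + C₂sin(4x)).


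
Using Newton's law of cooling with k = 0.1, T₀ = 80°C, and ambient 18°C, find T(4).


Newton's law: dT/dt = -k(T - T_a) has solution T(t) = T_a + (T₀ - T_a)e^(-kt).
Plug in T_a = 18, T₀ = 80, k = 0.1, t = 4: T(4) = 18 + (62)e^(-0.40) ≈ 59.6°C.


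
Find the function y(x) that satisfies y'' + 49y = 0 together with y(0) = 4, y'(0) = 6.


Characteristic roots of r² + 49 = 0 are ±7i, so y = C₁cos(7x) + C₂sin(7x).
Apply y(0) = 4: C₁ = 4. Differentiate and apply y'(0) = 6: 7·C₂ = 6, so C₂ = 6/7.
Particular solution: y = 4cos(7x) + (6/7)sin(7x).


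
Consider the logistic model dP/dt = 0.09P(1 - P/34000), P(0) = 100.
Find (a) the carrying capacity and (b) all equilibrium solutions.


Logistic ODE dP/dt = 0.09P(1 - P/34000) has equilibria where dP/dt = 0, i.e. P = 0 or P = 34000.
The coefficient (1 - P/K) = 0 when P = K, identifying K = 34000 as the carrying capacity.
(a) K = 34000; (b) equilibria P = 0 and P = 34000.


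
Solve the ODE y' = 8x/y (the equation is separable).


Separate variables: y dy = 8x dx.
Integrate both sides: y²/2 = 4x^2 + C₀.
Multiply by 2: y² = 8x^2 + C.


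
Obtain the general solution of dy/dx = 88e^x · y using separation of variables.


Separate variables: dy/y = 88e^x dx.
Integrate: ln|y| = 88e^x + C₀.
Exponentiate: y = Ce^(88e^x).


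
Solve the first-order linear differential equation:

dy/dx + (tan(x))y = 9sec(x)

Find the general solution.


P(x) = tan(x) ⇒ μ = e^(∫tan(x)dx) = sec(x).
(sec(x) y)' = 9sec²(x) ⇒ sec(x) y = 9tan(x) + C.
Multiply by cos(x): y = 9sin(x) + C·cos(x).


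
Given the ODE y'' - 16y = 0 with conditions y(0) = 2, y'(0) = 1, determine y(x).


Characteristic roots of r² - 16 = 0 are -4, 4.
General solution y = c₁ e^(-4x) + c₂ e^(4x).
Apply y(0) = 2: c₁ + c₂ = 2. Apply y'(0) = 1: -4 c₁ + 4 c₂ = 1.
Solve: c₁ = 7/8, c₂ = 9/8.
Particular solution: y = (7/8)e^(-4x) + (9/8)e^(4x).


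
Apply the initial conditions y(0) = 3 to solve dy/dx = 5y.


General solution of y' = 5y is y = Ce^(5x).
Apply y(0) = 3: C = 3.
Particular solution: y = 3e^(5x).


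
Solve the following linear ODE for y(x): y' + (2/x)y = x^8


P(x) = 2/x ⇒ μ = x^2.
(x^2 y)' = x^10 ⇒ x^2 y = x^11/(11) + C.
Solve for y: y = (1/11)x^9 + C/x^2.


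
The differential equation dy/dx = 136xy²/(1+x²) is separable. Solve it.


Separate: dy/y² = 136x/(1+x²) dx.
Integrate LHS: ∫ dy/y² = -1/y.
Integrate RHS via u = 1+x²: 68ln(1+x²) + C.
Result: -1/y = 68ln(1+x²) + C.


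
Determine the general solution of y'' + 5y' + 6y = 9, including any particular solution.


Characteristic roots of r² + 5r + 6 = 0 are -3, -2.
y_h = C₁e^(-3x) + C₂e^(-2x).
Constant forcing; try y_p = A. Then 6A = 9 ⇒ A = 3/2.
General solution: y = C₁e^(-3x) + C₂e^(-2x) + 3/2.


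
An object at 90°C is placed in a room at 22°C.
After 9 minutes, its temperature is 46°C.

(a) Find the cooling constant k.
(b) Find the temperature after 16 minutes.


Newton's law: T(t) = T_a + (T₀ - T_a)e^(-kt).
(a) Use T(9) = 46: (46 - 22)/(90 - 22) = e^(-k·9), so k = -ln(0.353)/9 ≈ 0.1157.
(b) Apply k to t = 16: T(16) = 22 + (68)e^(-1.851) ≈ 32.7°C.


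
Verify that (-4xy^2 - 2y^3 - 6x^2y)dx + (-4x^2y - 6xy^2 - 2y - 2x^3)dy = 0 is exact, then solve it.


Check exactness: ∂M/∂y = -8xy - 6y^2 - 6x^2 and ∂N/∂x = -8xy - 6y^2 - 6x^2; equal, so the equation is exact.
Integrate M with respect to x (treating y as constant): ∫M dx = -2x^2y^2 - 2xy^3 - 2x^3y + h(y).
Differentiate w.r.t. y and set equal to N: the x-dependent terms already match, leaving h'(y) = -2y. Integrate: h(y) = -y^2.
So F(x,y) = -2x^2y^2 - 2xy^3 - y^2 - 2x^3y.
General solution: -2x^2y^2 - 2xy^3 - y^2 - 2x^3y = C.


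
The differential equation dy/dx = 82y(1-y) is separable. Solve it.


Separate: dy/[y(1-y)] = 82 dx.
Partial fractions: 1/[y(1-y)] = 1/y + 1/(1-y).
Integrate: ln|y/(1-y)| = 82x + C₀.
Solve for y: y = 1/(1 + Ce^(-82x)).


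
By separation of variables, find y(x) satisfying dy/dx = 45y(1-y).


Separate: dy/[y(1-y)] = 45 dx.
Partial fractions: 1/[y(1-y)] = 1/y + 1/(1-y).
Integrate: ln|y/(1-y)| = 45x + C₀.
Solve for y: y = 1/(1 + Ce^(-45x)).


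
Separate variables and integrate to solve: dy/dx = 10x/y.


Separate variables: y dy = 10x dx.
Integrate both sides: y²/2 = 5x^2 + C₀.
Multiply by 2: y² = 10x^2 + C.


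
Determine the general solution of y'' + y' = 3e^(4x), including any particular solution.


Characteristic roots of r² + r = 0 are 0, -1.
y_h = C₁ + C₂e^(-x).
Forcing exponent 4 is not a characteristic root; try y_p = Ae^(4x).
Substitute: A·(16 + (1)·4 + (0)) = A·20 = 3, so A = 3/20.
General solution: y = C₁ + C₂e^(-x) + (3/20)e^(4x).


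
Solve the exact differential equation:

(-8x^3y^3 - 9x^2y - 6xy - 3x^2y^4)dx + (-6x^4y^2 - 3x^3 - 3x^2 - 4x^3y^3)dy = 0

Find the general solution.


Check exactness: ∂M/∂y = -24x^3y^2 - 9x^2 - 6x - 12x^2y^3 and ∂N/∂x = -24x^3y^2 - 9x^2 - 6x - 12x^2y^3; equal, so the equation is exact.
Integrate M with respect to x (treating y as constant): ∫M dx = -2x^4y^3 - 3x^3y - 3x^2y - x^3y^4 + h(y).
Differentiate w.r.t. y and set equal to N: all terms match, so h'(y) = 0 and h is a constant absorbed into C.
General solution: -2x^4y^3 - 3x^3y - 3x^2y - x^3y^4 = C.


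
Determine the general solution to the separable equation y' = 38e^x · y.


Separate variables: dy/y = 38e^x dx.
Integrate: ln|y| = 38e^x + C₀.
Exponentiate: y = Ce^(38e^x).


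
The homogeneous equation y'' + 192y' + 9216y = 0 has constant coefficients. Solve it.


Characteristic equation: r² + 192r + 9216 = 0, i.e. (r + 96)² = 0.
Repeated root r = -96; include an x factor for the second linearly independent solution.
General solution: y = (C₁ + C₂x)e^(-96x).


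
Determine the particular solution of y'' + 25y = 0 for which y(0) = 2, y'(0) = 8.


Characteristic roots of r² + 25 = 0 are ±5i, so y = C₁cos(5x) + C₂sin(5x).
Apply y(0) = 2: C₁ = 2. Differentiate and apply y'(0) = 8: 5·C₂ = 8, so C₂ = 8/5.
Particular solution: y = 2cos(5x) + (8/5)sin(5x).


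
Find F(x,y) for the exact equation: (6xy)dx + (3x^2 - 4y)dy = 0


Check exactness: ∂M/∂y = 6x and ∂N/∂x = 6x; equal, so the equation is exact.
Integrate M with respect to x (treating y as constant): ∫M dx = 3x^2y + h(y).
Differentiate w.r.t. y and set equal to N: the x-dependent terms already match, leaving h'(y) = -4y. Integrate: h(y) = -2y^2.
So F(x,y) = 3x^2y - 2y^2.
General solution: 3x^2y - 2y^2 = C.


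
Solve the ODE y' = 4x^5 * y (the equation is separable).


Separate variables: dy/y = 4x^5 dx.
Integrate: ln|y| = (2/3)x^6 + C₀.
Exponentiate: y = Ce^((2/3)x^6).


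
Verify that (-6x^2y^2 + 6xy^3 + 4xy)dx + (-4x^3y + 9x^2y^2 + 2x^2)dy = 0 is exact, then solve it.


Check exactness: ∂M/∂y = -12x^2y + 18xy^2 + 4x and ∂N/∂x = -12x^2y + 18xy^2 + 4x; equal, so the equation is exact.
Integrate M with respect to x (treating y as constant): ∫M dx = -2x^3y^2 + 3x^2y^3 + 2x^2y + h(y).
Differentiate w.r.t. y and set equal to N: all terms match, so h'(y) = 0 and h is a constant absorbed into C.
General solution: -2x^3y^2 + 3x^2y^3 + 2x^2y = C.


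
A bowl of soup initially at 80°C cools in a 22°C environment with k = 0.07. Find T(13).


Newton's law: dT/dt = -k(T - T_a) has solution T(t) = T_a + (T₀ - T_a)e^(-kt).
Plug in T_a = 22, T₀ = 80, k = 0.07, t = 13: T(13) = 22 + (58)e^(-0.91) ≈ 45.3°C.


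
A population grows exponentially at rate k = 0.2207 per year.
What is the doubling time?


Exponential growth: P(t) = P₀ e^(0.2207t). Set P(t)/P₀ = 2: e^(0.2207t) = 2.
Solve: t = ln(2)/0.2207 ≈ 3.14 years.


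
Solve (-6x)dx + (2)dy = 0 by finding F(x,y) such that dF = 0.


Check exactness: ∂M/∂y = 0 and ∂N/∂x = 0; equal, so the equation is exact.
Integrate M with respect to x (treating y as constant): ∫M dx = -3x^2 + h(y).
Differentiate w.r.t. y and set equal to N: the x-dependent terms already match, leaving h'(y) = 2. Integrate: h(y) = 2y.
So F(x,y) = -3x^2 + 2y.
General solution: -3x^2 + 2y = C.


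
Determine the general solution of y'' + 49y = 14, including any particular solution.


Homogeneous part: r² + 49 = 0 ⇒ r = ±7i, so y_h = C₁cos(7x) + C₂sin(7x).
Try constant y_p = A; plug in: 49A = 14 ⇒ A = 2/7.
General solution: y = C₁cos(7x) + C₂sin(7x) + 2/7.


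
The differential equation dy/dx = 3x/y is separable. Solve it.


Separate variables: y dy = 3x dx.
Integrate both sides: y²/2 = (3/2)x^2 + C₀.
Multiply by 2: y² = 3x^2 + C.


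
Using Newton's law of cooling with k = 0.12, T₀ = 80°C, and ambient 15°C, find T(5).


Newton's law: dT/dt = -k(T - T_a) has solution T(t) = T_a + (T₀ - T_a)e^(-kt).
Plug in T_a = 15, T₀ = 80, k = 0.12, t = 5: T(5) = 15 + (65)e^(-0.60) ≈ 50.7°C.


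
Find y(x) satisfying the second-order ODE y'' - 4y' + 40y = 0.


Characteristic equation: r² - 4r + 40 = 0.
Discriminant is negative; roots r = 2 ± 6i (complex conjugate pair).
General solution uses e^(α x)(C₁ cos(β x) + C₂ sin(β x)): y = e^(2x)(C₁cos(6x) + C₂sin(6x)).


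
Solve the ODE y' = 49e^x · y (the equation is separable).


Separate variables: dy/y = 49e^x dx.
Integrate: ln|y| = 49e^x + C₀.
Exponentiate: y = Ce^(49e^x).


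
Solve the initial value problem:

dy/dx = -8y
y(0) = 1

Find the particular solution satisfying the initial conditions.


General solution of y' = -8y is y = Ce^(-8x).
Apply y(0) = 1: C = 1.
Particular solution: y = e^(-8x).


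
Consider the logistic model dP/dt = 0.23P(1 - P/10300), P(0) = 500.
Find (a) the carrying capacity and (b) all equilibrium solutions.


Logistic ODE dP/dt = 0.23P(1 - P/10300) has equilibria where dP/dt = 0, i.e. P = 0 or P = 10300.
The coefficient (1 - P/K) = 0 when P = K, identifying K = 10300 as the carrying capacity.
(a) K = 10300; (b) equilibria P = 0 and P = 10300.


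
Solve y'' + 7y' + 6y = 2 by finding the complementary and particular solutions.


Characteristic roots of r² + 7r + 6 = 0 are -1, -6.
y_h = C₁e^(-x) + C₂e^(-6x).
Constant forcing; try y_p = A. Then 6A = 2 ⇒ A = 1/3.
General solution: y = C₁e^(-x) + C₂e^(-6x) + 1/3.


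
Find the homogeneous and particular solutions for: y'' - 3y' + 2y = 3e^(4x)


Characteristic roots of r² - 3r + 2 = 0 are 1, 2.
y_h = C₁e^(x) + C₂e^(2x).
Forcing exponent 4 is not a characteristic root; try y_p = Ae^(4x).
Substitute: A·(16 + (-3)·4 + (2)) = A·6 = 3, so A = 1/2.
General solution: y = C₁e^(x) + C₂e^(2x) + (1/2)e^(4x).


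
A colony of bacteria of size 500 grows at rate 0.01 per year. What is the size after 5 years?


The ODE dP/dt = 0.01P has solution P(t) = P(0)e^(0.01t).
Substitute P(0) = 500 and t = 5: P(5) = 500 e^(0.05) ≈ 526.


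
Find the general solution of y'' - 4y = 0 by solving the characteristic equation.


Characteristic equation: r² - 4 = 0.
Factor: (r - 2)(r + 2) = 0 ⇒ r = 2, -2 (distinct real).
General solution: y = C₁e^(2x) + C₂e^(-2x).


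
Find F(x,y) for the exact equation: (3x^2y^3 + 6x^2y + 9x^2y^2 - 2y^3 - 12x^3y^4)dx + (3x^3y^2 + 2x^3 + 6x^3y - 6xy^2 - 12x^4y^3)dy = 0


Check exactness: ∂M/∂y = 9x^2y^2 + 6x^2 + 18x^2y - 6y^2 - 48x^3y^3 and ∂N/∂x = 9x^2y^2 + 6x^2 + 18x^2y - 6y^2 - 48x^3y^3; equal, so the equation is exact.
Integrate M with respect to x (treating y as constant): ∫M dx = x^3y^3 + 2x^3y + 3x^3y^2 - 2xy^3 - 3x^4y^4 + h(y).
Differentiate w.r.t. y and set equal to N: all terms match, so h'(y) = 0 and h is a constant absorbed into C.
General solution: x^3y^3 + 2x^3y + 3x^3y^2 - 2xy^3 - 3x^4y^4 = C.


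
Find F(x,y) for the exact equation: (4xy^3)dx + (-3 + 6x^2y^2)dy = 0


Check exactness: ∂M/∂y = 12xy^2 and ∂N/∂x = 12xy^2; equal, so the equation is exact.
Integrate M with respect to x (treating y as constant): ∫M dx = 2x^2y^3 + h(y).
Differentiate w.r.t. y and set equal to N: the x-dependent terms already match, leaving h'(y) = -3. Integrate: h(y) = -3y.
So F(x,y) = -3y + 2x^2y^3.
General solution: -3y + 2x^2y^3 = C.


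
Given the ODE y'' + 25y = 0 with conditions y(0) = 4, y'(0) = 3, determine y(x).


Characteristic roots of r² + 25 = 0 are ±5i, so y = C₁cos(5x) + C₂sin(5x).
Apply y(0) = 4: C₁ = 4. Differentiate and apply y'(0) = 3: 5·C₂ = 3, so C₂ = 3/5.
Particular solution: y = 4cos(5x) + (3/5)sin(5x).


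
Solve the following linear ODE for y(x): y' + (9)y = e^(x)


P(x) = 9 ⇒ μ = e^(9x).
(μ y)' = e^(10x) ⇒ μ y = e^(10x)/10 + C.
Divide by μ: y = (1/10)e^(x) + Ce^(-9x).


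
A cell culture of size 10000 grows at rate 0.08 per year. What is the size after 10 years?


The ODE dP/dt = 0.08P has solution P(t) = P(0)e^(0.08t).
Substitute P(0) = 10000 and t = 10: P(10) = 10000 e^(0.80) ≈ 22255.


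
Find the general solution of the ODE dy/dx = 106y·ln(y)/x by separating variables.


Separate: dy/[y ln(y)] = 106 dx/x.
Substitute u = ln(y): du/u = 106 dx/x.
Integrate: ln|ln(y)| = 106ln|x| + C₀, hence ln(y) = C·x^106.


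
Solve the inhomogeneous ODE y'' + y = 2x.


Homogeneous: r² + 1 = 0 ⇒ r = ±1i, y_h = C₁cos(x) + C₂sin(x).
Polynomial forcing; try y_p = Ax + B. Then y_p'' + 1 y_p = 1(Ax + B) = 2x, so B = 0 and A = 2.
General solution: y = C₁cos(x) + C₂sin(x) + 2x.


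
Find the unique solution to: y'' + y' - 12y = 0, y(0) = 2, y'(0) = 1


Characteristic roots of r² + r - 12 = 0 are -4, 3.
General solution y = c₁ e^(-4x) + c₂ e^(3x).
Apply y(0) = 2: c₁ + c₂ = 2. Apply y'(0) = 1: -4 c₁ + 3 c₂ = 1.
Solve: c₁ = 5/7, c₂ = 9/7.
Particular solution: y = (5/7)e^(-4x) + (9/7)e^(3x).


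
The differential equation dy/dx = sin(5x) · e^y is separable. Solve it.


Separate: e^(-y) dy = sin(5x) dx.
Integrate: -e^(-y) = -(1/5)cos(5x) + C₀.
Rearrange: e^(-y) = (1/5)cos(5x) + C.


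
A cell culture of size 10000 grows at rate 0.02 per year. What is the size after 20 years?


The ODE dP/dt = 0.02P has solution P(t) = P(0)e^(0.02t).
Substitute P(0) = 10000 and t = 20: P(20) = 10000 e^(0.40) ≈ 14918.


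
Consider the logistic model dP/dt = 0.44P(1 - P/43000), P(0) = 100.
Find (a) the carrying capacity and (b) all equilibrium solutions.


Logistic ODE dP/dt = 0.44P(1 - P/43000) has equilibria where dP/dt = 0, i.e. P = 0 or P = 43000.
The coefficient (1 - P/K) = 0 when P = K, identifying K = 43000 as the carrying capacity.
(a) K = 43000; (b) equilibria P = 0 and P = 43000.


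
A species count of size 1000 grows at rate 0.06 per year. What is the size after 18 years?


The ODE dP/dt = 0.06P has solution P(t) = P(0)e^(0.06t).
Substitute P(0) = 1000 and t = 18: P(18) = 1000 e^(1.08) ≈ 2945.


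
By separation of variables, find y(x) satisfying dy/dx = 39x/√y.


Separate: √y dy = 39x dx.
Integrate: (2/3)y^(3/2) = (39/2)x² + C.


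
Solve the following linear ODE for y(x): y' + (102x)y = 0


P(x) = 102x ⇒ μ = e^(51x²).
Q(x) = 0 so μ y is constant: y = Ce^(-51x²).


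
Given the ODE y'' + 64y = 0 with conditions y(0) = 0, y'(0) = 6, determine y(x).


Characteristic roots of r² + 64 = 0 are ±8i, so y = C₁cos(8x) + C₂sin(8x).
Apply y(0) = 0: C₁ = 0. Differentiate and apply y'(0) = 6: 8·C₂ = 6, so C₂ = 3/4.
Particular solution: y = (3/4)sin(8x).


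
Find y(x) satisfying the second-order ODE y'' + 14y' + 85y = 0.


Characteristic equation: r² + 14r + 85 = 0.
Discriminant is negative; roots r = -7 ± 6i (complex conjugate pair).
General solution uses e^(α x)(C₁ cos(β x) + C₂ sin(β x)): y = e^(-7x)(C₁cos(6x) + C₂sin(6x)).


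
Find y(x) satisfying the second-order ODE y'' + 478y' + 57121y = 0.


Characteristic equation: r² + 478r + 57121 = 0, i.e. (r + 239)² = 0.
Repeated root r = -239; include an x factor for the second linearly independent solution.
General solution: y = (C₁ + C₂x)e^(-239x).


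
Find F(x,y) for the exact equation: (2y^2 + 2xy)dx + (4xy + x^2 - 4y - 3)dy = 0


Check exactness: ∂M/∂y = 4y + 2x and ∂N/∂x = 4y + 2x; equal, so the equation is exact.
Integrate M with respect to x (treating y as constant): ∫M dx = 2xy^2 + x^2y + h(y).
Differentiate w.r.t. y and set equal to N: the x-dependent terms already match, leaving h'(y) = -4y - 3. Integrate: h(y) = -2y^2 - 3y.
So F(x,y) = 2xy^2 + x^2y - 2y^2 - 3y.
General solution: 2xy^2 + x^2y - 2y^2 - 3y = C.


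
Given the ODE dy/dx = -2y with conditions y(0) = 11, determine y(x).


General solution of y' = -2y is y = Ce^(-2x).
Apply y(0) = 11: C = 11.
Particular solution: y = 11e^(-2x).


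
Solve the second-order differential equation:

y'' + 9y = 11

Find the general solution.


Homogeneous part: r² + 9 = 0 ⇒ r = ±3i, so y_h = C₁cos(3x) + C₂sin(3x).
Try constant y_p = A; plug in: 9A = 11 ⇒ A = 11/9.
General solution: y = C₁cos(3x) + C₂sin(3x) + 11/9.


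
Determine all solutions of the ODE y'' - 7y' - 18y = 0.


Characteristic equation: r² - 7r - 18 = 0.
Factor: (r + 2)(r - 9) = 0 ⇒ r = -2, 9 (distinct real).
General solution: y = C₁e^(-2x) + C₂e^(9x).


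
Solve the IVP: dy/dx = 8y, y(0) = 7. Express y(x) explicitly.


General solution of y' = 8y is y = Ce^(8x).
Apply y(0) = 7: C = 7.
Particular solution: y = 7e^(8x).


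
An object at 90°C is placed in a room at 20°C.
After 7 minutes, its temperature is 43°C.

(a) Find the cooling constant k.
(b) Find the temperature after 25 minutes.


Newton's law: T(t) = T_a + (T₀ - T_a)e^(-kt).
(a) Use T(7) = 43: (43 - 20)/(90 - 20) = e^(-k·7), so k = -ln(0.329)/7 ≈ 0.1590.
(b) Apply k to t = 25: T(25) = 20 + (70)e^(-3.975) ≈ 21.3°C.


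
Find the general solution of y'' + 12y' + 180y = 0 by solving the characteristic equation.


Characteristic equation: r² + 12r + 180 = 0.
Discriminant is negative; roots r = -6 ± 12i (complex conjugate pair).
General solution uses e^(α x)(C₁ cos(β x) + C₂ sin(β x)): y = e^(-6x)(C₁cos(12x) + C₂sin(12x)).


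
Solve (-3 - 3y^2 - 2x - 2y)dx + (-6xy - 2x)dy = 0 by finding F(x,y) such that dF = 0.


Check exactness: ∂M/∂y = -6y - 2 and ∂N/∂x = -6y - 2; equal, so the equation is exact.
Integrate M with respect to x (treating y as constant): ∫M dx = -3x - 3xy^2 - x^2 - 2xy + h(y).
Differentiate w.r.t. y and set equal to N: all terms match, so h'(y) = 0 and h is a constant absorbed into C.
General solution: -3x - 3xy^2 - x^2 - 2xy = C.


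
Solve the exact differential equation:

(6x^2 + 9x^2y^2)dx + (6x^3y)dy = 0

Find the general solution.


Check exactness: ∂M/∂y = 18x^2y and ∂N/∂x = 18x^2y; equal, so the equation is exact.
Integrate M with respect to x (treating y as constant): ∫M dx = 2x^3 + 3x^3y^2 + h(y).
Differentiate w.r.t. y and set equal to N: all terms match, so h'(y) = 0 and h is a constant absorbed into C.
General solution: 2x^3 + 3x^3y^2 = C.


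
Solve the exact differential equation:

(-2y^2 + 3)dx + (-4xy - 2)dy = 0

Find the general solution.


Check exactness: ∂M/∂y = -4y and ∂N/∂x = -4y; equal, so the equation is exact.
Integrate M with respect to x (treating y as constant): ∫M dx = -2xy^2 + 3x + h(y).
Differentiate w.r.t. y and set equal to N: the x-dependent terms already match, leaving h'(y) = -2. Integrate: h(y) = -2y.
So F(x,y) = -2xy^2 - 2y + 3x.
General solution: -2xy^2 - 2y + 3x = C.


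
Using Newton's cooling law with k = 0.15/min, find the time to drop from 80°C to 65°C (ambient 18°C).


From T(t) = T_a + (T₀ - T_a)e^(-kt), set T(t) = 65:
(65 - 18) / (80 - 18) = e^(-0.15t), so t = -ln(0.758)/0.15 ≈ 1.8 minutes.


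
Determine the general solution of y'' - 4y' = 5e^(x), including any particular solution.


Characteristic roots of r² - 4r = 0 are 0, 4.
y_h = C₁ + C₂e^(4x).
Forcing exponent 1 is not a characteristic root; try y_p = Ae^(x).
Substitute: A·(1 + (-4)·1 + (0)) = A·-3 = 5, so A = -5/3.
General solution: y = C₁ + C₂e^(4x) - (5/3)e^(x).


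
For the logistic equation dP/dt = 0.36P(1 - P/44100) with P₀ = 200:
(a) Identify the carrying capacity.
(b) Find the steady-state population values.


Logistic ODE dP/dt = 0.36P(1 - P/44100) has equilibria where dP/dt = 0, i.e. P = 0 or P = 44100.
The coefficient (1 - P/K) = 0 when P = K, identifying K = 44100 as the carrying capacity.
(a) K = 44100; (b) equilibria P = 0 and P = 44100.


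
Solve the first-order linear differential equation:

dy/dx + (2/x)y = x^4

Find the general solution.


P(x) = 2/x ⇒ μ = x^2.
(x^2 y)' = x^2·x^4 = x^6.
Integrate: x^2 y = x^7/(7) + C.
Solve for y: y = (1/7)x^5 + C/x^2.


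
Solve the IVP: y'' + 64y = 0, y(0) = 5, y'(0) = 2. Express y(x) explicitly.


Characteristic roots of r² + 64 = 0 are ±8i, so y = C₁cos(8x) + C₂sin(8x).
Apply y(0) = 5: C₁ = 5. Differentiate and apply y'(0) = 2: 8·C₂ = 2, so C₂ = 1/4.
Particular solution: y = 5cos(8x) + (1/4)sin(8x).


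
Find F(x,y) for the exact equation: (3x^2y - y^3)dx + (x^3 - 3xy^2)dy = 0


Check exactness: ∂M/∂y = 3x^2 - 3y^2 and ∂N/∂x = 3x^2 - 3y^2; equal, so the equation is exact.
Integrate M with respect to x (treating y as constant): ∫M dx = x^3y - xy^3 + h(y).
Differentiate w.r.t. y and set equal to N: all terms match, so h'(y) = 0 and h is a constant absorbed into C.
General solution: x^3y - xy^3 = C.


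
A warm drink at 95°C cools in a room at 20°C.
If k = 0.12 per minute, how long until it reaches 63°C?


From T(t) = T_a + (T₀ - T_a)e^(-kt), set T(t) = 63:
(63 - 20) / (95 - 20) = e^(-0.12t), so t = -ln(0.573)/0.12 ≈ 4.6 minutes.


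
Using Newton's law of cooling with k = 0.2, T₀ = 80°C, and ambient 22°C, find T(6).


Newton's law: dT/dt = -k(T - T_a) has solution T(t) = T_a + (T₀ - T_a)e^(-kt).
Plug in T_a = 22, T₀ = 80, k = 0.2, t = 6: T(6) = 22 + (58)e^(-1.20) ≈ 39.5°C.


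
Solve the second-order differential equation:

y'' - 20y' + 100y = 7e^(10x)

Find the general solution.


Characteristic polynomial (r - 10)² = 0; repeated root r = 10.
y_h = (C₁ + C₂x)e^(10x). Forcing matches the repeated root (resonance), so try y_p = Ax² e^(10x).
Substitute and solve for A: 2A = 7, so A = 7/2.
General solution: y = (C₁ + C₂x + (7/2)x²)e^(10x).


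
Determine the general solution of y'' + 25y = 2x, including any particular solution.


Homogeneous: r² + 25 = 0 ⇒ r = ±5i, y_h = C₁cos(5x) + C₂sin(5x).
Polynomial forcing; try y_p = Ax + B. Then y_p'' + 25 y_p = 25(Ax + B) = 2x, so B = 0 and A = 2/25.
General solution: y = C₁cos(5x) + C₂sin(5x) + (2/25)x.


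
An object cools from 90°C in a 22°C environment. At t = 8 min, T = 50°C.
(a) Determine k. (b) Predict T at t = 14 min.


Newton's law: T(t) = T_a + (T₀ - T_a)e^(-kt).
(a) Use T(8) = 50: (50 - 22)/(90 - 22) = e^(-k·8), so k = -ln(0.412)/8 ≈ 0.1109.
(b) Apply k to t = 14: T(14) = 22 + (68)e^(-1.553) ≈ 36.4°C.


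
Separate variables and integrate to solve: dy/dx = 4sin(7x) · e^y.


Separate: e^(-y) dy = 4sin(7x) dx.
Integrate: -e^(-y) = -(4/7)cos(7x) + C₀.
Rearrange: e^(-y) = (4/7)cos(7x) + C.


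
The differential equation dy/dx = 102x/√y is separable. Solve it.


Separate: √y dy = 102x dx.
Integrate: (2/3)y^(3/2) = 51x² + C.


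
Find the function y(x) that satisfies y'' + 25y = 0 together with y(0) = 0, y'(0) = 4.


Characteristic roots of r² + 25 = 0 are ±5i, so y = C₁cos(5x) + C₂sin(5x).
Apply y(0) = 0: C₁ = 0. Differentiate and apply y'(0) = 4: 5·C₂ = 4, so C₂ = 4/5.
Particular solution: y = (4/5)sin(5x).


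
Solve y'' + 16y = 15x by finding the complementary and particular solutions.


Homogeneous: r² + 16 = 0 ⇒ r = ±4i, y_h = C₁cos(4x) + C₂sin(4x).
Polynomial forcing; try y_p = Ax + B. Then y_p'' + 16 y_p = 16(Ax + B) = 15x, so B = 0 and A = 15/16.
General solution: y = C₁cos(4x) + C₂sin(4x) + (15/16)x.


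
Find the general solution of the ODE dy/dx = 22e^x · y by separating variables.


Separate variables: dy/y = 22e^x dx.
Integrate: ln|y| = 22e^x + C₀.
Exponentiate: y = Ce^(22e^x).


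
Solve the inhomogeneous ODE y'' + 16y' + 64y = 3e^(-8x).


Characteristic polynomial (r + 8)² = 0; repeated root r = -8.
y_h = (C₁ + C₂x)e^(-8x). Forcing matches the repeated root (resonance), so try y_p = Ax² e^(-8x).
Substitute and solve for A: 2A = 3, so A = 3/2.
General solution: y = (C₁ + C₂x + (3/2)x²)e^(-8x).


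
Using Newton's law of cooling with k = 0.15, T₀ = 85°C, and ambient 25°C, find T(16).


Newton's law: dT/dt = -k(T - T_a) has solution T(t) = T_a + (T₀ - T_a)e^(-kt).
Plug in T_a = 25, T₀ = 85, k = 0.15, t = 16: T(16) = 25 + (60)e^(-2.40) ≈ 30.4°C.


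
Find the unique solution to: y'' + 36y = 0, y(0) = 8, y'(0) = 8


Characteristic roots of r² + 36 = 0 are ±6i, so y = C₁cos(6x) + C₂sin(6x).
Apply y(0) = 8: C₁ = 8. Differentiate and apply y'(0) = 8: 6·C₂ = 8, so C₂ = 4/3.
Particular solution: y = 8cos(6x) + (4/3)sin(6x).


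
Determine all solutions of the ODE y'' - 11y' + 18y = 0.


Characteristic equation: r² - 11r + 18 = 0.
Factor: (r - 2)(r - 9) = 0 ⇒ r = 2, 9 (distinct real).
General solution: y = C₁e^(2x) + C₂e^(9x).


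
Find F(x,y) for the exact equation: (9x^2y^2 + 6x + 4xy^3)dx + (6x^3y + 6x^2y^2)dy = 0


Check exactness: ∂M/∂y = 18x^2y + 12xy^2 and ∂N/∂x = 18x^2y + 12xy^2; equal, so the equation is exact.
Integrate M with respect to x (treating y as constant): ∫M dx = 3x^3y^2 + 3x^2 + 2x^2y^3 + h(y).
Differentiate w.r.t. y and set equal to N: all terms match, so h'(y) = 0 and h is a constant absorbed into C.
General solution: 3x^3y^2 + 3x^2 + 2x^2y^3 = C.


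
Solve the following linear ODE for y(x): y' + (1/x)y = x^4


P(x) = 1/x ⇒ μ = x^1.
(x^1 y)' = x^1·x^4 = x^5.
Integrate: x^1 y = x^6/(6) + C.
Solve for y: y = (1/6)x^5 + C/x^1.


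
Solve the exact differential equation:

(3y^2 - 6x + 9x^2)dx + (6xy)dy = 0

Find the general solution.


Check exactness: ∂M/∂y = 6y and ∂N/∂x = 6y; equal, so the equation is exact.
Integrate M with respect to x (treating y as constant): ∫M dx = 3xy^2 - 3x^2 + 3x^3 + h(y).
Differentiate w.r.t. y and set equal to N: all terms match, so h'(y) = 0 and h is a constant absorbed into C.
General solution: 3xy^2 - 3x^2 + 3x^3 = C.


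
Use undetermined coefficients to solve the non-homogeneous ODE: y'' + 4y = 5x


Homogeneous: r² + 4 = 0 ⇒ r = ±2i, y_h = C₁cos(2x) + C₂sin(2x).
Polynomial forcing; try y_p = Ax + B. Then y_p'' + 4 y_p = 4(Ax + B) = 5x, so B = 0 and A = 5/4.
General solution: y = C₁cos(2x) + C₂sin(2x) + (5/4)x.


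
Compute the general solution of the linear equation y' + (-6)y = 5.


P(x) = -6 ⇒ μ = e^(-6x).
(μ y)' = 5e^(-6x) ⇒ μ y = -(5/6)e^(-6x) + C.
Divide by μ: y = -5/6 + Ce^(6x).


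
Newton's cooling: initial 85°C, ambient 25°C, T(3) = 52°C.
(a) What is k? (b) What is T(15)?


Newton's law: T(t) = T_a + (T₀ - T_a)e^(-kt).
(a) Use T(3) = 52: (52 - 25)/(85 - 25) = e^(-k·3), so k = -ln(0.450)/3 ≈ 0.2662.
(b) Apply k to t = 15: T(15) = 25 + (60)e^(-3.993) ≈ 26.1°C.


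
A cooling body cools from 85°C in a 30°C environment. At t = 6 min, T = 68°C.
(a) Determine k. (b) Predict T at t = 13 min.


Newton's law: T(t) = T_a + (T₀ - T_a)e^(-kt).
(a) Use T(6) = 68: (68 - 30)/(85 - 30) = e^(-k·6), so k = -ln(0.691)/6 ≈ 0.0616.
(b) Apply k to t = 13: T(13) = 30 + (55)e^(-0.801) ≈ 54.7°C.


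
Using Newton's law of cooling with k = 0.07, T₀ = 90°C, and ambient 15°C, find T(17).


Newton's law: dT/dt = -k(T - T_a) has solution T(t) = T_a + (T₀ - T_a)e^(-kt).
Plug in T_a = 15, T₀ = 90, k = 0.07, t = 17: T(17) = 15 + (75)e^(-1.19) ≈ 37.8°C.


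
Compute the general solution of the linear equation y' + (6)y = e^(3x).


P(x) = 6 ⇒ μ = e^(6x).
(μ y)' = e^(9x) ⇒ μ y = e^(9x)/9 + C.
Divide by μ: y = (1/9)e^(3x) + Ce^(-6x).


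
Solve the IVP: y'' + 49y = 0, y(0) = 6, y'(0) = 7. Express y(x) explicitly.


Characteristic roots of r² + 49 = 0 are ±7i, so y = C₁cos(7x) + C₂sin(7x).
Apply y(0) = 6: C₁ = 6. Differentiate and apply y'(0) = 7: 7·C₂ = 7, so C₂ = 1.
Particular solution: y = 6cos(7x) + sin(7x).


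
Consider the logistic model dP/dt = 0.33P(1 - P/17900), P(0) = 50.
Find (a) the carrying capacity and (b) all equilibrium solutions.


Logistic ODE dP/dt = 0.33P(1 - P/17900) has equilibria where dP/dt = 0, i.e. P = 0 or P = 17900.
The coefficient (1 - P/K) = 0 when P = K, identifying K = 17900 as the carrying capacity.
(a) K = 17900; (b) equilibria P = 0 and P = 17900.


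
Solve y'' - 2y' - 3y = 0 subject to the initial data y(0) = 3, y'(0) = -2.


Characteristic roots of r² - 2r - 3 = 0 are -1, 3.
General solution y = c₁ e^(-x) + c₂ e^(3x).
Apply y(0) = 3: c₁ + c₂ = 3. Apply y'(0) = -2: -1 c₁ + 3 c₂ = -2.
Solve: c₁ = 11/4, c₂ = 1/4.
Particular solution: y = (11/4)e^(-x) + (1/4)e^(3x).


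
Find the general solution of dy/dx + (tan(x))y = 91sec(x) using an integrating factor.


P(x) = tan(x) ⇒ μ = e^(∫tan(x)dx) = sec(x).
(sec(x) y)' = 91sec²(x) ⇒ sec(x) y = 91tan(x) + C.
Multiply by cos(x): y = 91sin(x) + C·cos(x).


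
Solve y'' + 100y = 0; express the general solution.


Characteristic equation: r² + 100 = 0.
Discriminant is negative; roots r = 0 ± 10i (complex conjugate pair).
General solution uses e^(α x)(C₁ cos(β x) + C₂ sin(β x)): y = C₁cos(10x) + C₂sin(10x).


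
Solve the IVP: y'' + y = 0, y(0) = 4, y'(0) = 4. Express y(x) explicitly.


Characteristic roots of r² + 1 = 0 are ±1i, so y = C₁cos(x) + C₂sin(x).
Apply y(0) = 4: C₁ = 4. Differentiate and apply y'(0) = 4: 1·C₂ = 4, so C₂ = 4.
Particular solution: y = 4cos(x) + 4sin(x).


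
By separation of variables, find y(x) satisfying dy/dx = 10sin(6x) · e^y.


Separate: e^(-y) dy = 10sin(6x) dx.
Integrate: -e^(-y) = -(5/3)cos(6x) + C₀.
Rearrange: e^(-y) = (5/3)cos(6x) + C.


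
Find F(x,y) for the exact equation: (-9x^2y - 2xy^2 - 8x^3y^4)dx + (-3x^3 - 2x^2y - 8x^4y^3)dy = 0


Check exactness: ∂M/∂y = -9x^2 - 4xy - 32x^3y^3 and ∂N/∂x = -9x^2 - 4xy - 32x^3y^3; equal, so the equation is exact.
Integrate M with respect to x (treating y as constant): ∫M dx = -3x^3y - x^2y^2 - 2x^4y^4 + h(y).
Differentiate w.r.t. y and set equal to N: all terms match, so h'(y) = 0 and h is a constant absorbed into C.
General solution: -3x^3y - x^2y^2 - 2x^4y^4 = C.


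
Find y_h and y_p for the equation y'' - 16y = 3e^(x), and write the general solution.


Characteristic roots of r² - 16 = 0 are -4, 4.
y_h = C₁e^(-4x) + C₂e^(4x).
Forcing exponent 1 is not a characteristic root; try y_p = Ae^(x).
Substitute: A·(1 + (0)·1 + (-16)) = A·-15 = 3, so A = -1/5.
General solution: y = C₁e^(-4x) + C₂e^(4x) - (1/5)e^(x).


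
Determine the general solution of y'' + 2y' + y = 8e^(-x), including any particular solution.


Characteristic polynomial (r + 1)² = 0; repeated root r = -1.
y_h = (C₁ + C₂x)e^(-x). Forcing matches the repeated root (resonance), so try y_p = Ax² e^(-x).
Substitute and solve for A: 2A = 8, so A = 4.
General solution: y = (C₁ + C₂x + 4x²)e^(-x).


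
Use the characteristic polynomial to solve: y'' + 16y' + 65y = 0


Characteristic equation: r² + 16r + 65 = 0.
Discriminant is negative; roots r = -8 ± 1i (complex conjugate pair).
General solution uses e^(α x)(C₁ cos(β x) + C₂ sin(β x)): y = e^(-8x)(C₁cos(x) + C₂sin(x)).


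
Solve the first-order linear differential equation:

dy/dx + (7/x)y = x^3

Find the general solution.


P(x) = 7/x ⇒ μ = x^7.
(x^7 y)' = x^7·x^3 = x^10.
Integrate: x^7 y = x^11/(11) + C.
Solve for y: y = (1/11)x^4 + C/x^7.


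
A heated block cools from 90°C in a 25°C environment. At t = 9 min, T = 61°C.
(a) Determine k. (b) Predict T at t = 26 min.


Newton's law: T(t) = T_a + (T₀ - T_a)e^(-kt).
(a) Use T(9) = 61: (61 - 25)/(90 - 25) = e^(-k·9), so k = -ln(0.554)/9 ≈ 0.0657.
(b) Apply k to t = 26: T(26) = 25 + (65)e^(-1.707) ≈ 36.8°C.


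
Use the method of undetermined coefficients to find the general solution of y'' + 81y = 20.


Homogeneous part: r² + 81 = 0 ⇒ r = ±9i, so y_h = C₁cos(9x) + C₂sin(9x).
Try constant y_p = A; plug in: 81A = 20 ⇒ A = 20/81.
General solution: y = C₁cos(9x) + C₂sin(9x) + 20/81.


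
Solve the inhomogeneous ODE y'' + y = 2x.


Homogeneous: r² + 1 = 0 ⇒ r = ±1i, y_h = C₁cos(x) + C₂sin(x).
Polynomial forcing; try y_p = Ax + B. Then y_p'' + 1 y_p = 1(Ax + B) = 2x, so B = 0 and A = 2.
General solution: y = C₁cos(x) + C₂sin(x) + 2x.


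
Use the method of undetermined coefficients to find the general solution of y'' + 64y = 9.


Homogeneous part: r² + 64 = 0 ⇒ r = ±8i, so y_h = C₁cos(8x) + C₂sin(8x).
Try constant y_p = A; plug in: 64A = 9 ⇒ A = 9/64.
General solution: y = C₁cos(8x) + C₂sin(8x) + 9/64.


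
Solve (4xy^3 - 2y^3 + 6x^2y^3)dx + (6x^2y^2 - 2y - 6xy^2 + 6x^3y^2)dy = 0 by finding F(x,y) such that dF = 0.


Check exactness: ∂M/∂y = 12xy^2 - 6y^2 + 18x^2y^2 and ∂N/∂x = 12xy^2 - 6y^2 + 18x^2y^2; equal, so the equation is exact.
Integrate M with respect to x (treating y as constant): ∫M dx = 2x^2y^3 - 2xy^3 + 2x^3y^3 + h(y).
Differentiate w.r.t. y and set equal to N: the x-dependent terms already match, leaving h'(y) = -2y. Integrate: h(y) = -y^2.
So F(x,y) = 2x^2y^3 - y^2 - 2xy^3 + 2x^3y^3.
General solution: 2x^2y^3 - y^2 - 2xy^3 + 2x^3y^3 = C.


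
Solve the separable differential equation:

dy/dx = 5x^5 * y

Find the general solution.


Separate variables: dy/y = 5x^5 dx.
Integrate: ln|y| = (5/6)x^6 + C₀.
Exponentiate: y = Ce^((5/6)x^6).


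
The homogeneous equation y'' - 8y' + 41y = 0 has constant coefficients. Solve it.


Characteristic equation: r² - 8r + 41 = 0.
Discriminant is negative; roots r = 4 ± 5i (complex conjugate pair).
General solution uses e^(α x)(C₁ cos(β x) + C₂ sin(β x)): y = e^(4x)(C₁cos(5x) + C₂sin(5x)).


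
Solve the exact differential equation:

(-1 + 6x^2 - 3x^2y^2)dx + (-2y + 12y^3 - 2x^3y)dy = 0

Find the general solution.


Check exactness: ∂M/∂y = -6x^2y and ∂N/∂x = -6x^2y; equal, so the equation is exact.
Integrate M with respect to x (treating y as constant): ∫M dx = -x + 2x^3 - x^3y^2 + h(y).
Differentiate w.r.t. y and set equal to N: the x-dependent terms already match, leaving h'(y) = -2y + 12y^3. Integrate: h(y) = -y^2 + 3y^4.
So F(x,y) = -y^2 - x + 3y^4 + 2x^3 - x^3y^2.
General solution: -y^2 - x + 3y^4 + 2x^3 - x^3y^2 = C.


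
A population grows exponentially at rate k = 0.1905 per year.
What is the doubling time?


Exponential growth: P(t) = P₀ e^(0.1905t). Set P(t)/P₀ = 2: e^(0.1905t) = 2.
Solve: t = ln(2)/0.1905 ≈ 3.64 years.


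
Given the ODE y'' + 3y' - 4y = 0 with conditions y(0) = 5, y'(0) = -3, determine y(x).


Characteristic roots of r² + 3r - 4 = 0 are -4, 1.
General solution y = c₁ e^(-4x) + c₂ e^(x).
Apply y(0) = 5: c₁ + c₂ = 5. Apply y'(0) = -3: -4 c₁ + 1 c₂ = -3.
Solve: c₁ = 8/5, c₂ = 17/5.
Particular solution: y = (8/5)e^(-4x) + (17/5)e^(x).
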